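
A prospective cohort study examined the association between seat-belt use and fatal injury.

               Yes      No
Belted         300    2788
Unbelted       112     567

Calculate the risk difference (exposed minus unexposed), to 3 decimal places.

-0.068

Cells: a = 300, b = 2788, c = 112, d = 567.
Risk in exposed = 300/3088 = 0.097150; risk in unexposed = 112/679 = 0.164948.
Risk difference = 0.097150 − 0.164948 = -0.067798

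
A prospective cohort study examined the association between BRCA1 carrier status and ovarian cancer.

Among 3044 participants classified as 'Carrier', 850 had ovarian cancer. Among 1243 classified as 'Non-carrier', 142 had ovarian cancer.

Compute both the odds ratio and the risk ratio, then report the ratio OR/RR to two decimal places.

1.23

From the description: a = 850, b = 2194, c = 142, d = 1101.
OR = (850·1101)/(2194·142) = 935850/311548 = 3.00387
Risk in exposed = 850/3044 = 0.27924; risk in unexposed = 142/1243 = 0.11424; RR = 2.44431
OR/RR = 3.00387 / 2.44431 = 1.22892
The outcome is not rare, so the OR lies further from 1 than the RR.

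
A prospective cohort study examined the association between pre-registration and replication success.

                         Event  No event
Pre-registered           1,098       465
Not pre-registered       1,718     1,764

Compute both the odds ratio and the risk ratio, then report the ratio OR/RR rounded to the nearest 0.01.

1.70

Cells: a = 1098, b = 465, c = 1718, d = 1764.
OR = (1098·1764)/(465·1718) = 1936872/798870 = 2.42451
Risk in exposed = 1098/1563 = 0.70250; risk in unexposed = 1718/3482 = 0.49339; RR = 1.42380
OR/RR = 2.42451 / 1.42380 = 1.70285
The outcome is not rare, so the OR lies further from 1 than the RR.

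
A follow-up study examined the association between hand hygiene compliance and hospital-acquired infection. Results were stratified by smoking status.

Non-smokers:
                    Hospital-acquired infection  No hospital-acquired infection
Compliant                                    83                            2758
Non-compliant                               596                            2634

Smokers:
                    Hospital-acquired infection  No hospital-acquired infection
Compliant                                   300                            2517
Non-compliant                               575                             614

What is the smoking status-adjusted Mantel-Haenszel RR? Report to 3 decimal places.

0.195

RR_MH = Σ(aᵢ·n₀ᵢ/nᵢ) / Σ(cᵢ·n₁ᵢ/nᵢ), with n₁ᵢ = aᵢ+bᵢ (exposed), n₀ᵢ = cᵢ+dᵢ (unexposed), nᵢ = n₁ᵢ+n₀ᵢ.
Stratum 1 (Non-smokers): n₁ = 2841, n₀ = 3230, n = 6071; a·n₀/n = 83·3230/6071 = 44.1591; c·n₁/n = 596·2841/6071 = 278.9056
Stratum 2 (Smokers): n₁ = 2817, n₀ = 1189, n = 4006; a·n₀/n = 300·1189/4006 = 89.0414; c·n₁/n = 575·2817/4006 = 404.3372
RR_MH = (44.1591 + 89.0414) / (278.9056 + 404.3372) = 133.2006 / 683.2429 = 0.19495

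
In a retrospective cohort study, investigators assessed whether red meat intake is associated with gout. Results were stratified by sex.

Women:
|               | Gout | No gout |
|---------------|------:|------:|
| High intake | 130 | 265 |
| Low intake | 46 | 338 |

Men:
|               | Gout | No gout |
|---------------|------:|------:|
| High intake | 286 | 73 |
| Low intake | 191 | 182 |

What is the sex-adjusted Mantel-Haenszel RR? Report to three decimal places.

RR_MH = Σ(aᵢ·n₀ᵢ/nᵢ) / Σ(cᵢ·n₁ᵢ/nᵢ), with n₁ᵢ = aᵢ+bᵢ (exposed), n₀ᵢ = cᵢ+dᵢ (unexposed), nᵢ = n₁ᵢ+n₀ᵢ.
Stratum 1 (Women): n₁ = 395, n₀ = 384, n = 779; a·n₀/n = 130·384/779 = 64.0822; c·n₁/n = 46·395/779 = 23.3248
Stratum 2 (Men): n₁ = 359, n₀ = 373, n = 732; a·n₀/n = 286·373/732 = 145.7350; c·n₁/n = 191·359/732 = 93.6735
RR_MH = (64.0822 + 145.7350) / (23.3248 + 93.6735) = 209.8171 / 116.9983 = 1.79334

1.793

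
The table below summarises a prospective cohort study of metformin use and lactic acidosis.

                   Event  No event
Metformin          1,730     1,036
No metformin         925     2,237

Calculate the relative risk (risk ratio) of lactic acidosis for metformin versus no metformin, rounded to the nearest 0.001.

Cells: a = 1730, b = 1036, c = 925, d = 2237.
Risk in exposed = 1730/2766 = 0.62545; risk in unexposed = 925/3162 = 0.29254.
RR = 0.62545 / 0.29254 = 2.13803
The risk among the exposed is 2.14 times that among the unexposed.

2.138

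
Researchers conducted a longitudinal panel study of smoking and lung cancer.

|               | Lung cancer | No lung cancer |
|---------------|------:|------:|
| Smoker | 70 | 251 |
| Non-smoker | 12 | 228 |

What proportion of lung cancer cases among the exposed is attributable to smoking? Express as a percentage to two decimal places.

Cells: a = 70, b = 251, c = 12, d = 228.
Risk in exposed = 70/321 = 0.21807; risk in unexposed = 12/240 = 0.05000.
RR = 0.21807/0.05000 = 4.36137
AR% = (RR − 1)/RR × 100 = (4.36137 − 1)/4.36137 × 100 = 77.0714%

77.07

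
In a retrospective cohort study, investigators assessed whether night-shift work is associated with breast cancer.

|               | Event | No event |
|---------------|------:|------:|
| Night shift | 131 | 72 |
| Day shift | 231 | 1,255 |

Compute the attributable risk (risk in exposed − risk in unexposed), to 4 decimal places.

Cells: a = 131, b = 72, c = 231, d = 1255.
Risk in exposed = 131/203 = 0.645320; risk in unexposed = 231/1486 = 0.155451.
Risk difference = 0.645320 − 0.155451 = 0.489869

0.4899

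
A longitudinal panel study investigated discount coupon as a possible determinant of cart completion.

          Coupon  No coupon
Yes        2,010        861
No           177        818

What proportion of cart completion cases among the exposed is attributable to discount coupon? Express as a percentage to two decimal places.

44.20

Reading the table with exposure as columns: a = 2010 (Coupon, case), b = 177 (Coupon, non-case), c = 861 (No coupon, case), d = 818.
Risk in exposed = 2010/2187 = 0.91907; risk in unexposed = 861/1679 = 0.51281.
RR = 0.91907/0.51281 = 1.79223
AR% = (RR − 1)/RR × 100 = (1.79223 − 1)/1.79223 × 100 = 44.2037%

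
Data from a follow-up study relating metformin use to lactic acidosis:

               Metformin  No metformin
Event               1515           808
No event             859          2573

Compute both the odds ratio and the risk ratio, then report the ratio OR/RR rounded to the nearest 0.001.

Reading the table with exposure as columns: a = 1515 (Metformin, case), b = 859 (Metformin, non-case), c = 808 (No metformin, case), d = 2573.
OR = (1515·2573)/(859·808) = 3898095/694072 = 5.61627
Risk in exposed = 1515/2374 = 0.63816; risk in unexposed = 808/3381 = 0.23898; RR = 2.67033
OR/RR = 5.61627 / 2.67033 = 2.10321
The outcome is not rare, so the OR lies further from 1 than the RR.

2.103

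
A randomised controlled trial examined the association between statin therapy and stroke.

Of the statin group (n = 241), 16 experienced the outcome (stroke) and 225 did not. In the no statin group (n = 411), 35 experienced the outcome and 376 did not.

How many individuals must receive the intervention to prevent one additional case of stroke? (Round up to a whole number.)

54

Risk in treated group = 16/241 = 0.06639; risk in control = 35/411 = 0.08516.
Absolute risk reduction = 0.08516 − 0.06639 = 0.01877
NNT = 1 / ARR = 1 / 0.01877 = 53.282 → round up → 54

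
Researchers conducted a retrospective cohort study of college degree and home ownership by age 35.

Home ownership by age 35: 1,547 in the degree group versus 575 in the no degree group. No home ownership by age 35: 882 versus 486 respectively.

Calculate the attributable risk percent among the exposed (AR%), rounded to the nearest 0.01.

From the description: a = 1547, b = 882, c = 575, d = 486.
Risk in exposed = 1547/2429 = 0.63689; risk in unexposed = 575/1061 = 0.54194.
RR = 0.63689/0.54194 = 1.17520
AR% = (RR − 1)/RR × 100 = (1.17520 − 1)/1.17520 × 100 = 14.9078%

14.91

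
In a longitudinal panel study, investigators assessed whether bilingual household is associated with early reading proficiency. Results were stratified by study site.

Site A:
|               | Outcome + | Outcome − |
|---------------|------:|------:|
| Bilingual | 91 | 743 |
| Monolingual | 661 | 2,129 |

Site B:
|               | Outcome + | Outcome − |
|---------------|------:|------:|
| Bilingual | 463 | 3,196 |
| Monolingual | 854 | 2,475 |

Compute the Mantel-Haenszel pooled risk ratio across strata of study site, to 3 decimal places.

RR_MH = Σ(aᵢ·n₀ᵢ/nᵢ) / Σ(cᵢ·n₁ᵢ/nᵢ), with n₁ᵢ = aᵢ+bᵢ (exposed), n₀ᵢ = cᵢ+dᵢ (unexposed), nᵢ = n₁ᵢ+n₀ᵢ.
Stratum 1 (Site A): n₁ = 834, n₀ = 2790, n = 3624; a·n₀/n = 91·2790/3624 = 70.0579; c·n₁/n = 661·834/3624 = 152.1175
Stratum 2 (Site B): n₁ = 3659, n₀ = 3329, n = 6988; a·n₀/n = 463·3329/6988 = 220.5677; c·n₁/n = 854·3659/6988 = 447.1646
RR_MH = (70.0579 + 220.5677) / (152.1175 + 447.1646) = 290.6256 / 599.2821 = 0.48496

0.485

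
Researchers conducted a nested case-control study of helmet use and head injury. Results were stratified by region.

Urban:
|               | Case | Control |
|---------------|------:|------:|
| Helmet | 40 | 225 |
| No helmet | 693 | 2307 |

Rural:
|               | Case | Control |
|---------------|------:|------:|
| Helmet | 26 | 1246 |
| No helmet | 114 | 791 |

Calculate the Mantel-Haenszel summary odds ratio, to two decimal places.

OR_MH = Σ(aᵢdᵢ/nᵢ) / Σ(bᵢcᵢ/nᵢ), where nᵢ is the stratum total.
Stratum 1 (Urban): n = 3265; a·d/n = 40·2307/3265 = 28.2634; b·c/n = 225·693/3265 = 47.7565
Stratum 2 (Rural): n = 2177; a·d/n = 26·791/2177 = 9.4469; b·c/n = 1246·114/2177 = 65.2476
OR_MH = (28.2634 + 9.4469) / (47.7565 + 65.2476) = 37.7103 / 113.0041 = 0.33371

0.33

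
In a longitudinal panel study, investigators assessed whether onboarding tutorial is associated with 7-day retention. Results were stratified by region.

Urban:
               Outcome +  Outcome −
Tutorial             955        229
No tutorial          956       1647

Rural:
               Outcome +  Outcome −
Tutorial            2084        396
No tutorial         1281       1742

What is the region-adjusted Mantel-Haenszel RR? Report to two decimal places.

RR_MH = Σ(aᵢ·n₀ᵢ/nᵢ) / Σ(cᵢ·n₁ᵢ/nᵢ), with n₁ᵢ = aᵢ+bᵢ (exposed), n₀ᵢ = cᵢ+dᵢ (unexposed), nᵢ = n₁ᵢ+n₀ᵢ.
Stratum 1 (Urban): n₁ = 1184, n₀ = 2603, n = 3787; a·n₀/n = 955·2603/3787 = 656.4206; c·n₁/n = 956·1184/3787 = 298.8920
Stratum 2 (Rural): n₁ = 2480, n₀ = 3023, n = 5503; a·n₀/n = 2084·3023/5503 = 1144.8177; c·n₁/n = 1281·2480/5503 = 577.2997
RR_MH = (656.4206 + 1144.8177) / (298.8920 + 577.2997) = 1801.2384 / 876.1917 = 2.05576

2.06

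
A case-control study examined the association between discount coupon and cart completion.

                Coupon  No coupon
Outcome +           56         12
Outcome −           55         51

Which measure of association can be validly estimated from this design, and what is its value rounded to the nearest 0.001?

Reading the table with exposure as columns: a = 56 (Coupon, case), b = 55 (Coupon, non-case), c = 12 (No coupon, case), d = 51.
This is a case-control study: participants were sampled on outcome status, so risks in the source population cannot be estimated directly — relative risk is not valid here. The odds ratio is the appropriate measure.
OR = (a·d)/(b·c) = (56 × 51) / (55 × 12) = 2856 / 660 = 4.32727

4.327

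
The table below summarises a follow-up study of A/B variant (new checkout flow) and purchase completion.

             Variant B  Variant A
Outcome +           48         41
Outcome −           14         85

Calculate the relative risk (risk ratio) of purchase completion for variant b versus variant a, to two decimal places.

Reading the table with exposure as columns: a = 48 (Variant B, case), b = 14 (Variant B, non-case), c = 41 (Variant A, case), d = 85.
Risk in exposed = 48/62 = 0.77419; risk in unexposed = 41/126 = 0.32540.
RR = 0.77419 / 0.32540 = 2.37923
The risk among the exposed is 2.38 times that among the unexposed.

2.38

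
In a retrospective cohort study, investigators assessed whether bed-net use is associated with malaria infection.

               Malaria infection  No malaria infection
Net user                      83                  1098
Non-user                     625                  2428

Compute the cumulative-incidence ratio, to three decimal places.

0.343

Cells: a = 83, b = 1098, c = 625, d = 2428.
Risk in exposed = 83/1181 = 0.07028; risk in unexposed = 625/3053 = 0.20472.
RR = 0.07028 / 0.20472 = 0.34330
The risk is 66% lower among the exposed than among the unexposed.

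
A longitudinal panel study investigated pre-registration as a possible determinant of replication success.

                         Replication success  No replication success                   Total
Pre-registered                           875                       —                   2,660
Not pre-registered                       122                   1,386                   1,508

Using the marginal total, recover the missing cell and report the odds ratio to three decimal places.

5.569

The missing cell is in the exposed row: 2660 − 875 = 1785.
So a = 875, b = 1785, c = 122, d = 1386.
OR = (a·d)/(b·c) = (875 × 1386) / (1785 × 122) = 1212750 / 217770 = 5.56895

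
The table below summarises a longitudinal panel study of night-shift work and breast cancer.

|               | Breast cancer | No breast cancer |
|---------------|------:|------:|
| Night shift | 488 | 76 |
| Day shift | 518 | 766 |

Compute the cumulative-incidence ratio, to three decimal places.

Cells: a = 488, b = 76, c = 518, d = 766.
Risk in exposed = 488/564 = 0.86525; risk in unexposed = 518/1284 = 0.40343.
RR = 0.86525 / 0.40343 = 2.14475
The risk among the exposed is 2.14 times that among the unexposed.

2.145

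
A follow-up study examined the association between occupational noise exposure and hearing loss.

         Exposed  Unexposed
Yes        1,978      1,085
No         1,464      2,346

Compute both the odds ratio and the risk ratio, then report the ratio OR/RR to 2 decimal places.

Reading the table with exposure as columns: a = 1978 (Exposed, case), b = 1464 (Exposed, non-case), c = 1085 (Unexposed, case), d = 2346.
OR = (1978·2346)/(1464·1085) = 4640388/1588440 = 2.92135
Risk in exposed = 1978/3442 = 0.57467; risk in unexposed = 1085/3431 = 0.31623; RR = 1.81722
OR/RR = 2.92135 / 1.81722 = 1.60760
The outcome is not rare, so the OR lies further from 1 than the RR.

1.61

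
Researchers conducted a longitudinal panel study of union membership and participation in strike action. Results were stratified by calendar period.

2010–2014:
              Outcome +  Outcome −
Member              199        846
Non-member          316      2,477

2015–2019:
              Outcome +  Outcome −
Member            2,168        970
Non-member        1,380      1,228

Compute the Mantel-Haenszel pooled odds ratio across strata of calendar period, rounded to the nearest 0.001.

1.955

OR_MH = Σ(aᵢdᵢ/nᵢ) / Σ(bᵢcᵢ/nᵢ), where nᵢ is the stratum total.
Stratum 1 (2010–2014): n = 3838; a·d/n = 199·2477/3838 = 128.4323; b·c/n = 846·316/3838 = 69.6550
Stratum 2 (2015–2019): n = 5746; a·d/n = 2168·1228/5746 = 463.3317; b·c/n = 970·1380/5746 = 232.9621
OR_MH = (128.4323 + 463.3317) / (69.6550 + 232.9621) = 591.7640 / 302.6171 = 1.95549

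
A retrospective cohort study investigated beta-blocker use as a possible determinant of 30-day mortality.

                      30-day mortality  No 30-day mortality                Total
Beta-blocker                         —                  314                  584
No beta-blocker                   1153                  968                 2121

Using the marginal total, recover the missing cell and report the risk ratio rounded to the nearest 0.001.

0.850

The missing cell is in the exposed row: 584 − 314 = 270.
So a = 270, b = 314, c = 1153, d = 968.
RR = [a/(a+b)] / [c/(c+d)] = (270/584) / (1153/2121) = 0.46233/0.54361 = 0.85048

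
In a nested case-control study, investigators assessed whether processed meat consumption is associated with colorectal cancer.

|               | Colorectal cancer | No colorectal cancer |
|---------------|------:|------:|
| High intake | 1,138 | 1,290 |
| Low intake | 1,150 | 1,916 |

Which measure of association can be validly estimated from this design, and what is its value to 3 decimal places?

1.470

Cells: a = 1138, b = 1290, c = 1150, d = 1916.
This is a nested case-control study: participants were sampled on outcome status, so risks in the source population cannot be estimated directly — relative risk is not valid here. The odds ratio is the appropriate measure.
OR = (a·d)/(b·c) = (1138 × 1916) / (1290 × 1150) = 2180408 / 1483500 = 1.46977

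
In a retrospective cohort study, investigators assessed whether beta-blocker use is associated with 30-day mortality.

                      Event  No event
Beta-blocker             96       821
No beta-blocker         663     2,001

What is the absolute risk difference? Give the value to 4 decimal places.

Cells: a = 96, b = 821, c = 663, d = 2001.
Risk in exposed = 96/917 = 0.104689; risk in unexposed = 663/2664 = 0.248874.
Risk difference = 0.104689 − 0.248874 = -0.144185

-0.1442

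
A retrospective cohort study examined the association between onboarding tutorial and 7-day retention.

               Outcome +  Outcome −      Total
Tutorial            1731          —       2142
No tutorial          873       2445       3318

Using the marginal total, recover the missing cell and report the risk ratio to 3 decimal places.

The missing cell is in the exposed row: 2142 − 1731 = 411.
So a = 1731, b = 411, c = 873, d = 2445.
RR = [a/(a+b)] / [c/(c+d)] = (1731/2142) / (873/3318) = 0.80812/0.26311 = 3.07142

3.071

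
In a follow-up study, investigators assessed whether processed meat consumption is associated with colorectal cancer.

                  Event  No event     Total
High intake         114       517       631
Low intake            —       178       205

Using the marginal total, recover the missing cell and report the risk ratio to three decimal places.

1.372

The missing cell is in the unexposed row: 205 − 178 = 27.
So a = 114, b = 517, c = 27, d = 178.
RR = [a/(a+b)] / [c/(c+d)] = (114/631) / (27/205) = 0.18067/0.13171 = 1.37172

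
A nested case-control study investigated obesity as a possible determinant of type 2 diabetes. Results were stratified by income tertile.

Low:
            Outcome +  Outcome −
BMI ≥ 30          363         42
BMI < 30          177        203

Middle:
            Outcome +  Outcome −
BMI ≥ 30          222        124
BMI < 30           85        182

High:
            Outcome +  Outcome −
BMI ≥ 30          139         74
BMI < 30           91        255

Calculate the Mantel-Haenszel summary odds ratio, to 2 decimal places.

OR_MH = Σ(aᵢdᵢ/nᵢ) / Σ(bᵢcᵢ/nᵢ), where nᵢ is the stratum total.
Stratum 1 (Low): n = 785; a·d/n = 363·203/785 = 93.8713; b·c/n = 42·177/785 = 9.4701
Stratum 2 (Middle): n = 613; a·d/n = 222·182/613 = 65.9119; b·c/n = 124·85/613 = 17.1941
Stratum 3 (High): n = 559; a·d/n = 139·255/559 = 63.4079; b·c/n = 74·91/559 = 12.0465
OR_MH = (93.8713 + 65.9119 + 63.4079) / (9.4701 + 17.1941 + 12.0465) = 223.1911 / 38.7107 = 5.76562

5.77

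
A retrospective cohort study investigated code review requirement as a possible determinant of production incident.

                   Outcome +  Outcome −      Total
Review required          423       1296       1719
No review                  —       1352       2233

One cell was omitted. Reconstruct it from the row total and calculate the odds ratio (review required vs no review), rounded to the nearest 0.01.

0.50

The missing cell is in the unexposed row: 2233 − 1352 = 881.
So a = 423, b = 1296, c = 881, d = 1352.
OR = (a·d)/(b·c) = (423 × 1352) / (1296 × 881) = 571896 / 1141776 = 0.50088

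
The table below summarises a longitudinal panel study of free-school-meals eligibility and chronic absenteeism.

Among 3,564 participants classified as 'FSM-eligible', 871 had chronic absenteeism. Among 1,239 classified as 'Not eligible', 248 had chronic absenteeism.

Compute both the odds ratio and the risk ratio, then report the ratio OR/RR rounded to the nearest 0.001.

From the description: a = 871, b = 2693, c = 248, d = 991.
OR = (871·991)/(2693·248) = 863161/667864 = 1.29242
Risk in exposed = 871/3564 = 0.24439; risk in unexposed = 248/1239 = 0.20016; RR = 1.22096
OR/RR = 1.29242 / 1.22096 = 1.05853
The outcome is not rare, so the OR lies further from 1 than the RR.

1.059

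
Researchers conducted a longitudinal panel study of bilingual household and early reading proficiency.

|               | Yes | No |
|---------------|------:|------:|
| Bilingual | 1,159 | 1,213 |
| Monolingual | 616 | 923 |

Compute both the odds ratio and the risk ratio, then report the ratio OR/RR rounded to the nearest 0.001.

Cells: a = 1159, b = 1213, c = 616, d = 923.
OR = (1159·923)/(1213·616) = 1069757/747208 = 1.43167
Risk in exposed = 1159/2372 = 0.48862; risk in unexposed = 616/1539 = 0.40026; RR = 1.22075
OR/RR = 1.43167 / 1.22075 = 1.17278
The outcome is not rare, so the OR lies further from 1 than the RR.

1.173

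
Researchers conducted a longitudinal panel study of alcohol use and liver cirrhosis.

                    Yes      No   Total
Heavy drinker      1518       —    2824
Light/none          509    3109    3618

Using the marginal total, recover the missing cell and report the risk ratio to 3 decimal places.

The missing cell is in the exposed row: 2824 − 1518 = 1306.
So a = 1518, b = 1306, c = 509, d = 3109.
RR = [a/(a+b)] / [c/(c+d)] = (1518/2824) / (509/3618) = 0.53754/0.14069 = 3.82083

3.821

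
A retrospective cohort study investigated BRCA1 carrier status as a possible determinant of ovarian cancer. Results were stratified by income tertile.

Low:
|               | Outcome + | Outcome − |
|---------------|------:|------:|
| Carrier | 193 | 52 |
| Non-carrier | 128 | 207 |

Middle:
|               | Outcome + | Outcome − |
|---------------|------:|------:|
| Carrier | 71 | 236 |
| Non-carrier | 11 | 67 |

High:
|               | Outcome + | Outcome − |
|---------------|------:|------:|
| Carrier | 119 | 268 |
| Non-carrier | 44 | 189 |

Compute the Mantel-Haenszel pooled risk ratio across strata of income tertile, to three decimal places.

1.889

RR_MH = Σ(aᵢ·n₀ᵢ/nᵢ) / Σ(cᵢ·n₁ᵢ/nᵢ), with n₁ᵢ = aᵢ+bᵢ (exposed), n₀ᵢ = cᵢ+dᵢ (unexposed), nᵢ = n₁ᵢ+n₀ᵢ.
Stratum 1 (Low): n₁ = 245, n₀ = 335, n = 580; a·n₀/n = 193·335/580 = 111.4741; c·n₁/n = 128·245/580 = 54.0690
Stratum 2 (Middle): n₁ = 307, n₀ = 78, n = 385; a·n₀/n = 71·78/385 = 14.3844; c·n₁/n = 11·307/385 = 8.7714
Stratum 3 (High): n₁ = 387, n₀ = 233, n = 620; a·n₀/n = 119·233/620 = 44.7210; c·n₁/n = 44·387/620 = 27.4645
RR_MH = (111.4741 + 14.3844 + 44.7210) / (54.0690 + 8.7714 + 27.4645) = 170.5795 / 90.3049 = 1.88893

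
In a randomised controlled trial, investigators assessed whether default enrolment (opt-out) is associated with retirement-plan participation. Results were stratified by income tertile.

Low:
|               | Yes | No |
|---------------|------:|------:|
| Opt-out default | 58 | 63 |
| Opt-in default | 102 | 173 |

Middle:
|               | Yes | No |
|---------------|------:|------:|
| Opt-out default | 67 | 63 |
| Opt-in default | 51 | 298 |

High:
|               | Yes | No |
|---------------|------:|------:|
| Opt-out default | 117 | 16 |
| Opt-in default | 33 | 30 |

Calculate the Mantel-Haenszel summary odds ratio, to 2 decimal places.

3.31

OR_MH = Σ(aᵢdᵢ/nᵢ) / Σ(bᵢcᵢ/nᵢ), where nᵢ is the stratum total.
Stratum 1 (Low): n = 396; a·d/n = 58·173/396 = 25.3384; b·c/n = 63·102/396 = 16.2273
Stratum 2 (Middle): n = 479; a·d/n = 67·298/479 = 41.6827; b·c/n = 63·51/479 = 6.7077
Stratum 3 (High): n = 196; a·d/n = 117·30/196 = 17.9082; b·c/n = 16·33/196 = 2.6939
OR_MH = (25.3384 + 41.6827 + 17.9082) / (16.2273 + 6.7077 + 2.6939) = 84.9292 / 25.6289 = 3.31381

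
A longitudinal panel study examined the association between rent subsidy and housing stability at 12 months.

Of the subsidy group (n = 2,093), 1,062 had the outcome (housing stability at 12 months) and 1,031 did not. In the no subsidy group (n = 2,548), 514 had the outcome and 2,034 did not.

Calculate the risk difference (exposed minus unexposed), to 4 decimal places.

0.3057

From the description: a = 1062, b = 1031, c = 514, d = 2034.
Risk in exposed = 1062/2093 = 0.507406; risk in unexposed = 514/2548 = 0.201727.
Risk difference = 0.507406 − 0.201727 = 0.305679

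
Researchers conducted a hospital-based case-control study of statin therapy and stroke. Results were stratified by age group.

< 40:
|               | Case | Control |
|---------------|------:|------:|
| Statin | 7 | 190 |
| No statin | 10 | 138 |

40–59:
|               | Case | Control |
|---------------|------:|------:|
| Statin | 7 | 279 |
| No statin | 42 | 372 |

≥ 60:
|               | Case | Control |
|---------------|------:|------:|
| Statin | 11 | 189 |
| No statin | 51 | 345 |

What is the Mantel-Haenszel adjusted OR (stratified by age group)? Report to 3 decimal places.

OR_MH = Σ(aᵢdᵢ/nᵢ) / Σ(bᵢcᵢ/nᵢ), where nᵢ is the stratum total.
Stratum 1 (< 40): n = 345; a·d/n = 7·138/345 = 2.8000; b·c/n = 190·10/345 = 5.5072
Stratum 2 (40–59): n = 700; a·d/n = 7·372/700 = 3.7200; b·c/n = 279·42/700 = 16.7400
Stratum 3 (≥ 60): n = 596; a·d/n = 11·345/596 = 6.3674; b·c/n = 189·51/596 = 16.1728
OR_MH = (2.8000 + 3.7200 + 6.3674) / (5.5072 + 16.7400 + 16.1728) = 12.8874 / 38.4201 = 0.33544

0.335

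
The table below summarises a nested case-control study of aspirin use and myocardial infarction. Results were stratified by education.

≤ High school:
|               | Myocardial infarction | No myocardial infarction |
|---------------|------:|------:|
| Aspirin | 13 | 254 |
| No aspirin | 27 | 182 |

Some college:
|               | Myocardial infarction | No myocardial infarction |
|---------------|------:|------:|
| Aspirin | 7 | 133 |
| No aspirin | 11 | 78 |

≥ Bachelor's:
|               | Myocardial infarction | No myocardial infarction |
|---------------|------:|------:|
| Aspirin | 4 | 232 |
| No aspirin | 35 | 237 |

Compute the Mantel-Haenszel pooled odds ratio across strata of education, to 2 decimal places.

OR_MH = Σ(aᵢdᵢ/nᵢ) / Σ(bᵢcᵢ/nᵢ), where nᵢ is the stratum total.
Stratum 1 (≤ High school): n = 476; a·d/n = 13·182/476 = 4.9706; b·c/n = 254·27/476 = 14.4076
Stratum 2 (Some college): n = 229; a·d/n = 7·78/229 = 2.3843; b·c/n = 133·11/229 = 6.3886
Stratum 3 (≥ Bachelor's): n = 508; a·d/n = 4·237/508 = 1.8661; b·c/n = 232·35/508 = 15.9843
OR_MH = (4.9706 + 2.3843 + 1.8661) / (14.4076 + 6.3886 + 15.9843) = 9.2210 / 36.7805 = 0.25070

0.25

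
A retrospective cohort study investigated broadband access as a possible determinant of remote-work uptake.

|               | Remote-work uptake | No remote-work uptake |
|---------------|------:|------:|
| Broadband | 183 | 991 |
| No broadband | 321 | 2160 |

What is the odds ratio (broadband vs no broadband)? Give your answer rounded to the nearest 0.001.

1.243

Cells: a = 183, b = 991, c = 321, d = 2160.
OR = (a·d)/(b·c) = (183 × 2160) / (991 × 321) = 395280 / 318111 = 1.24259
The odds of remote-work uptake are about 1.24 times as high in the broadband group.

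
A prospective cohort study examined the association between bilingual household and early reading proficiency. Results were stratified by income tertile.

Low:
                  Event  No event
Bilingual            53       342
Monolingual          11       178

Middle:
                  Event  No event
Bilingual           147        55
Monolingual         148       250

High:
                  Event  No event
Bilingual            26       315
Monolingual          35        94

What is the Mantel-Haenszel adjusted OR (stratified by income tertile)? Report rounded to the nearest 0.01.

1.90

OR_MH = Σ(aᵢdᵢ/nᵢ) / Σ(bᵢcᵢ/nᵢ), where nᵢ is the stratum total.
Stratum 1 (Low): n = 584; a·d/n = 53·178/584 = 16.1541; b·c/n = 342·11/584 = 6.4418
Stratum 2 (Middle): n = 600; a·d/n = 147·250/600 = 61.2500; b·c/n = 55·148/600 = 13.5667
Stratum 3 (High): n = 470; a·d/n = 26·94/470 = 5.2000; b·c/n = 315·35/470 = 23.4574
OR_MH = (16.1541 + 61.2500 + 5.2000) / (6.4418 + 13.5667 + 23.4574) = 82.6041 / 43.4659 = 1.90044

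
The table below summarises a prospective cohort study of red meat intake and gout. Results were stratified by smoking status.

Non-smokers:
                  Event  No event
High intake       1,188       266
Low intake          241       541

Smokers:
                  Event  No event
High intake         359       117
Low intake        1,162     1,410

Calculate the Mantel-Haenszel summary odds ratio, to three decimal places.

6.189

OR_MH = Σ(aᵢdᵢ/nᵢ) / Σ(bᵢcᵢ/nᵢ), where nᵢ is the stratum total.
Stratum 1 (Non-smokers): n = 2236; a·d/n = 1188·541/2236 = 287.4365; b·c/n = 266·241/2236 = 28.6699
Stratum 2 (Smokers): n = 3048; a·d/n = 359·1410/3048 = 166.0728; b·c/n = 117·1162/3048 = 44.6043
OR_MH = (287.4365 + 166.0728) / (28.6699 + 44.6043) = 453.5093 / 73.2743 = 6.18920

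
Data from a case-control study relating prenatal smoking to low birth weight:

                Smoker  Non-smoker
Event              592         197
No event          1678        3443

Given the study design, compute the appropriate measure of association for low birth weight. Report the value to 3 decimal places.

Reading the table with exposure as columns: a = 592 (Smoker, case), b = 1678 (Smoker, non-case), c = 197 (Non-smoker, case), d = 3443.
This is a case-control study: participants were sampled on outcome status, so risks in the source population cannot be estimated directly — relative risk is not valid here. The odds ratio is the appropriate measure.
OR = (a·d)/(b·c) = (592 × 3443) / (1678 × 197) = 2038256 / 330566 = 6.16596

6.166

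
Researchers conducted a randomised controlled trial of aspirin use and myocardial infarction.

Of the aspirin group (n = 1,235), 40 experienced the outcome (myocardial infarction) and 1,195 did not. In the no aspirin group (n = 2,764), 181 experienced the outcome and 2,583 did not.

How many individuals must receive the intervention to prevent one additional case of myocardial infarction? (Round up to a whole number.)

Risk in treated group = 40/1235 = 0.03239; risk in control = 181/2764 = 0.06548.
Absolute risk reduction = 0.06548 − 0.03239 = 0.03310
NNT = 1 / ARR = 1 / 0.03310 = 30.215 → round up → 31

31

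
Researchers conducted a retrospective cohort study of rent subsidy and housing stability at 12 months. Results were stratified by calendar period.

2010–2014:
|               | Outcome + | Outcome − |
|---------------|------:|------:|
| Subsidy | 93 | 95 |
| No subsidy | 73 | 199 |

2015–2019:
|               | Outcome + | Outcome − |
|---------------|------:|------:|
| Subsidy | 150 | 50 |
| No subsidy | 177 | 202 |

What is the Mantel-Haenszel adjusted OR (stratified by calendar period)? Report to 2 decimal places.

3.05

OR_MH = Σ(aᵢdᵢ/nᵢ) / Σ(bᵢcᵢ/nᵢ), where nᵢ is the stratum total.
Stratum 1 (2010–2014): n = 460; a·d/n = 93·199/460 = 40.2326; b·c/n = 95·73/460 = 15.0761
Stratum 2 (2015–2019): n = 579; a·d/n = 150·202/579 = 52.3316; b·c/n = 50·177/579 = 15.2850
OR_MH = (40.2326 + 52.3316) / (15.0761 + 15.2850) = 92.5642 / 30.3611 = 3.04878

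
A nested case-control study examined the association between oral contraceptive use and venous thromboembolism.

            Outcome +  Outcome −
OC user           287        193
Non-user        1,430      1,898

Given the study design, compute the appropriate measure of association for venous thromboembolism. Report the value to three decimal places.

Cells: a = 287, b = 193, c = 1430, d = 1898.
This is a nested case-control study: participants were sampled on outcome status, so risks in the source population cannot be estimated directly — relative risk is not valid here. The odds ratio is the appropriate measure.
OR = (a·d)/(b·c) = (287 × 1898) / (193 × 1430) = 544726 / 275990 = 1.97372

1.974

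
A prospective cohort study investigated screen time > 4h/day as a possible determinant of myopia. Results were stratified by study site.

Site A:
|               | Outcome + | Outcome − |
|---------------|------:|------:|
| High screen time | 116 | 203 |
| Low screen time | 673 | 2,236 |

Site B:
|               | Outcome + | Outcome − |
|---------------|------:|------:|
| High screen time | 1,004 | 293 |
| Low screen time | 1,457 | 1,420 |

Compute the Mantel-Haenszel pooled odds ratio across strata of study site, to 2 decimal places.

OR_MH = Σ(aᵢdᵢ/nᵢ) / Σ(bᵢcᵢ/nᵢ), where nᵢ is the stratum total.
Stratum 1 (Site A): n = 3228; a·d/n = 116·2236/3228 = 80.3519; b·c/n = 203·673/3228 = 42.3231
Stratum 2 (Site B): n = 4174; a·d/n = 1004·1420/4174 = 341.5621; b·c/n = 293·1457/4174 = 102.2762
OR_MH = (80.3519 + 341.5621) / (42.3231 + 102.2762) = 421.9140 / 144.5993 = 2.91781

2.92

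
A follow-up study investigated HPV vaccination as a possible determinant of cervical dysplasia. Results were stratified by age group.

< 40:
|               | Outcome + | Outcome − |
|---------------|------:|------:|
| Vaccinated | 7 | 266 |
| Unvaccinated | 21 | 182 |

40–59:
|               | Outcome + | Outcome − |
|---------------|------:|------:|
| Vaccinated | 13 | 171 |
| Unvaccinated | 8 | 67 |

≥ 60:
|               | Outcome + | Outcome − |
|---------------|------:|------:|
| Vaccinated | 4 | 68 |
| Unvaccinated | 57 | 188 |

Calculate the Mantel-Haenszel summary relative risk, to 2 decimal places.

0.32

RR_MH = Σ(aᵢ·n₀ᵢ/nᵢ) / Σ(cᵢ·n₁ᵢ/nᵢ), with n₁ᵢ = aᵢ+bᵢ (exposed), n₀ᵢ = cᵢ+dᵢ (unexposed), nᵢ = n₁ᵢ+n₀ᵢ.
Stratum 1 (< 40): n₁ = 273, n₀ = 203, n = 476; a·n₀/n = 7·203/476 = 2.9853; c·n₁/n = 21·273/476 = 12.0441
Stratum 2 (40–59): n₁ = 184, n₀ = 75, n = 259; a·n₀/n = 13·75/259 = 3.7645; c·n₁/n = 8·184/259 = 5.6834
Stratum 3 (≥ 60): n₁ = 72, n₀ = 245, n = 317; a·n₀/n = 4·245/317 = 3.0915; c·n₁/n = 57·72/317 = 12.9464
RR_MH = (2.9853 + 3.7645 + 3.0915) / (12.0441 + 5.6834 + 12.9464) = 9.8413 / 30.6739 = 0.32083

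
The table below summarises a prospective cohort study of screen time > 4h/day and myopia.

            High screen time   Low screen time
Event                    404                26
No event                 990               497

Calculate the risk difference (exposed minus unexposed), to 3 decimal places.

Reading the table with exposure as columns: a = 404 (High screen time, case), b = 990 (High screen time, non-case), c = 26 (Low screen time, case), d = 497.
Risk in exposed = 404/1394 = 0.289813; risk in unexposed = 26/523 = 0.049713.
Risk difference = 0.289813 − 0.049713 = 0.240100

0.240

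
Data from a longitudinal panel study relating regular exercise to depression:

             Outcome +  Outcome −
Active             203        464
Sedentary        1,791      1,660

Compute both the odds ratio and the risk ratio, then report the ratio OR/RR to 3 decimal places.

Cells: a = 203, b = 464, c = 1791, d = 1660.
OR = (203·1660)/(464·1791) = 336980/831024 = 0.40550
Risk in exposed = 203/667 = 0.30435; risk in unexposed = 1791/3451 = 0.51898; RR = 0.58643
OR/RR = 0.40550 / 0.58643 = 0.69147
The outcome is not rare, so the OR lies further from 1 than the RR.

0.691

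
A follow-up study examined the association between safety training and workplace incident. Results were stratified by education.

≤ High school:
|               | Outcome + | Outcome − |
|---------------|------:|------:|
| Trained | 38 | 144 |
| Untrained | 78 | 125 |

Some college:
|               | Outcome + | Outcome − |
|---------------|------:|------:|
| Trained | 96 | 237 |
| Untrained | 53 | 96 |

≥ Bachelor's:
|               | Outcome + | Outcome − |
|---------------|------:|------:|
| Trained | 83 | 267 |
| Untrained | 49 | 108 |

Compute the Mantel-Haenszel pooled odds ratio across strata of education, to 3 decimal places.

0.606

OR_MH = Σ(aᵢdᵢ/nᵢ) / Σ(bᵢcᵢ/nᵢ), where nᵢ is the stratum total.
Stratum 1 (≤ High school): n = 385; a·d/n = 38·125/385 = 12.3377; b·c/n = 144·78/385 = 29.1740
Stratum 2 (Some college): n = 482; a·d/n = 96·96/482 = 19.1203; b·c/n = 237·53/482 = 26.0602
Stratum 3 (≥ Bachelor's): n = 507; a·d/n = 83·108/507 = 17.6805; b·c/n = 267·49/507 = 25.8047
OR_MH = (12.3377 + 19.1203 + 17.6805) / (29.1740 + 26.0602 + 25.8047) = 49.1385 / 81.0389 = 0.60636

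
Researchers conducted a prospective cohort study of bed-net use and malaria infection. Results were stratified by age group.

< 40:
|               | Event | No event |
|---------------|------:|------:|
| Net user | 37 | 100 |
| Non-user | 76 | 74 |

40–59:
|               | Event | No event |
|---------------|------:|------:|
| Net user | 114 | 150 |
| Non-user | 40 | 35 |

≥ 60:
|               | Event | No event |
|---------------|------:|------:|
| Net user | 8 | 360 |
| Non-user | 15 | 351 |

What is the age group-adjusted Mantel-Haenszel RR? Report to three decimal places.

0.648

RR_MH = Σ(aᵢ·n₀ᵢ/nᵢ) / Σ(cᵢ·n₁ᵢ/nᵢ), with n₁ᵢ = aᵢ+bᵢ (exposed), n₀ᵢ = cᵢ+dᵢ (unexposed), nᵢ = n₁ᵢ+n₀ᵢ.
Stratum 1 (< 40): n₁ = 137, n₀ = 150, n = 287; a·n₀/n = 37·150/287 = 19.3380; c·n₁/n = 76·137/287 = 36.2787
Stratum 2 (40–59): n₁ = 264, n₀ = 75, n = 339; a·n₀/n = 114·75/339 = 25.2212; c·n₁/n = 40·264/339 = 31.1504
Stratum 3 (≥ 60): n₁ = 368, n₀ = 366, n = 734; a·n₀/n = 8·366/734 = 3.9891; c·n₁/n = 15·368/734 = 7.5204
RR_MH = (19.3380 + 25.2212 + 3.9891) / (36.2787 + 31.1504 + 7.5204) = 48.5483 / 74.9496 = 0.64775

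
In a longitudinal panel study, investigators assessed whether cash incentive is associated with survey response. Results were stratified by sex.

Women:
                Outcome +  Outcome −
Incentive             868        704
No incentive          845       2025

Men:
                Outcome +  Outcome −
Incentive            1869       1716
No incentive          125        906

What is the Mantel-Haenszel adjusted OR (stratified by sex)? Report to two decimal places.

OR_MH = Σ(aᵢdᵢ/nᵢ) / Σ(bᵢcᵢ/nᵢ), where nᵢ is the stratum total.
Stratum 1 (Women): n = 4442; a·d/n = 868·2025/4442 = 395.7001; b·c/n = 704·845/4442 = 133.9217
Stratum 2 (Men): n = 4616; a·d/n = 1869·906/4616 = 366.8358; b·c/n = 1716·125/4616 = 46.4688
OR_MH = (395.7001 + 366.8358) / (133.9217 + 46.4688) = 762.5359 / 180.3905 = 4.22714

4.23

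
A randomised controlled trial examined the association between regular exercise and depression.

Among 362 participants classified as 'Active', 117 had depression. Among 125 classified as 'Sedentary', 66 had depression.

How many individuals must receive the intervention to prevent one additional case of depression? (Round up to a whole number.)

5

Risk in treated group = 117/362 = 0.32320; risk in control = 66/125 = 0.52800.
Absolute risk reduction = 0.52800 − 0.32320 = 0.20480
NNT = 1 / ARR = 1 / 0.20480 = 4.883 → round up → 5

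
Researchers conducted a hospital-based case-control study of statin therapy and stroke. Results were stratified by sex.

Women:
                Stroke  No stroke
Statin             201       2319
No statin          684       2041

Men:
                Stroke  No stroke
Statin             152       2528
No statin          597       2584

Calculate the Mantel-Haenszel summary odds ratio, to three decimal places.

OR_MH = Σ(aᵢdᵢ/nᵢ) / Σ(bᵢcᵢ/nᵢ), where nᵢ is the stratum total.
Stratum 1 (Women): n = 5245; a·d/n = 201·2041/5245 = 78.2156; b·c/n = 2319·684/5245 = 302.4206
Stratum 2 (Men): n = 5861; a·d/n = 152·2584/5861 = 67.0138; b·c/n = 2528·597/5861 = 257.5015
OR_MH = (78.2156 + 67.0138) / (302.4206 + 257.5015) = 145.2295 / 559.9220 = 0.25937

0.259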